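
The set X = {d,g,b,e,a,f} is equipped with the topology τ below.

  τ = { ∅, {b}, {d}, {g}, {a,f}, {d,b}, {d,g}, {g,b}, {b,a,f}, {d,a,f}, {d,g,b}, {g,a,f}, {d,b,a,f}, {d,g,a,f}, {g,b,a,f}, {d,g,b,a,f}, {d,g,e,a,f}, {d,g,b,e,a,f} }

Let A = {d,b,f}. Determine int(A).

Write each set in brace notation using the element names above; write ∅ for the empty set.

{d,b}

interior: largest open inside A is {d,b} (from ∅, {b}, {d}, {d,b})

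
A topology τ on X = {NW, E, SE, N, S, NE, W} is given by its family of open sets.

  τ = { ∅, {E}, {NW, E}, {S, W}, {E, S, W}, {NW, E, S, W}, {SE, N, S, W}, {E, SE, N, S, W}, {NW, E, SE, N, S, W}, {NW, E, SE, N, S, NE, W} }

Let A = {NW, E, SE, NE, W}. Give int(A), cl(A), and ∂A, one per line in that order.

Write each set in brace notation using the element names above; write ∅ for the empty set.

opens ⊆ A: ∅, {E}, {NW, E}; union → int = {NW, E}
complement {N, S}; its interior ∅; cl(A) = X∖∅ = {NW, E, SE, N, S, NE, W}
boundary = {NW, E, SE, N, S, NE, W} ∖ {NW, E} = {SE, N, S, NE, W}

int(A) = {NW, E}
cl(A)  = {NW, E, SE, N, S, NE, W}
∂A     = {SE, N, S, NE, W}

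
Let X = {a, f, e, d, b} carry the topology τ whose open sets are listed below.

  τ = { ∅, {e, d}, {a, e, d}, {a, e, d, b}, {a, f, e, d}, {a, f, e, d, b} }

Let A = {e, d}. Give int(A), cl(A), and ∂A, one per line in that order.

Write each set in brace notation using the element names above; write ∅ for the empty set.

int(A) = {e, d}
cl(A)  = {a, f, e, d, b}
∂A     = {a, f, b}

open subsets of A: ∅, {e, d}; so int(A) = {e, d}
closure: X∖int(X∖A) = X∖∅ = {a, f, e, d, b}
∂A = {a, f, e, d, b} minus {e, d} = {a, f, b}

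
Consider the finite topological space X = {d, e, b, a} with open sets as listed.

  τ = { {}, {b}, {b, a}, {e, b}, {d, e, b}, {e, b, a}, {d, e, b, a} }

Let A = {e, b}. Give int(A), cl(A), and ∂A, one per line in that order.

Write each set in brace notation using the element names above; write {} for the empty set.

opens ⊆ A: {}, {b}, {e, b}; union → int = {e, b}
complement {d, a}; its interior {}; cl(A) = X∖{} = {d, e, b, a}
boundary = {d, e, b, a} ∖ {e, b} = {d, a}

int(A) = {e, b}
cl(A)  = {d, e, b, a}
∂A     = {d, a}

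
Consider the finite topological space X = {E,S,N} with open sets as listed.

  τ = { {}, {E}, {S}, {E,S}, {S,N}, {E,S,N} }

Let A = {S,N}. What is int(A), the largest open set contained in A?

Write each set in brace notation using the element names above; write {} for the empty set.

interior: largest open inside A is {S,N} (from {}, {S}, {S,N})

{S,N}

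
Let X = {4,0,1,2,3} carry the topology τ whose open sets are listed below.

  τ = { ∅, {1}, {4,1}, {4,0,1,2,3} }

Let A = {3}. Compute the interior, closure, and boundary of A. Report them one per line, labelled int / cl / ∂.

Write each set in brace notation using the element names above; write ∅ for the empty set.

int(A) = ∅
cl(A)  = {0,2,3}
∂A     = {0,2,3}

U open, U⊆A: ∅. int(A) = ⋃ = ∅
X∖A={4,0,1,2}, int(X∖A)={4,1}, hence cl(A)={0,2,3}
∂A: remove int from cl → {0,2,3}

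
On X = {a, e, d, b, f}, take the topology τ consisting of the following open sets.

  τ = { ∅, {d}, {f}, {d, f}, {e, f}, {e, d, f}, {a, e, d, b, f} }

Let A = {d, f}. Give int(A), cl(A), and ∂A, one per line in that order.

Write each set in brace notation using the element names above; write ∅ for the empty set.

U open, U⊆A: ∅, {f}, {d}, {d, f}. int(A) = ⋃ = {d, f}
X∖A={a, e, b}, int(X∖A)=∅, hence cl(A)={a, e, d, b, f}
∂A: remove int from cl → {a, e, b}

int(A) = {d, f}
cl(A)  = {a, e, d, b, f}
∂A     = {a, e, b}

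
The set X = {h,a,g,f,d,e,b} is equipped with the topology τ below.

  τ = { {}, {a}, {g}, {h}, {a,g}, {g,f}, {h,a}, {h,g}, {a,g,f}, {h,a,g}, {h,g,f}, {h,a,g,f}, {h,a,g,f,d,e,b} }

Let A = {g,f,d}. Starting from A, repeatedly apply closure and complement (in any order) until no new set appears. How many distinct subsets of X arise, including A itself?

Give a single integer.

6

closure: X∖int(X∖A) = X∖{h,a} = {g,f,d,e,b}
Let k=closure and c=complement:
  1. A     = {g,f,d}
  2. kA    = {g,f,d,e,b}
  3. cA    = {h,a,e,b}
  4. ckA   = {h,a}
  5. kcA   = {h,a,d,e,b}
  6. ckcA  = {g,f}
— saturated at 6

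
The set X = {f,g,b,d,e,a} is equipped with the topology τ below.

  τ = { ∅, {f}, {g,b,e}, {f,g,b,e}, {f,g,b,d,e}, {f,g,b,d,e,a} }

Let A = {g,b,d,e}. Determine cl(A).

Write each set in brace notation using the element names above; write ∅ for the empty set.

{g,b,d,e,a}

X∖A={f,a}, int(X∖A)={f}, hence cl(A)={g,b,d,e,a}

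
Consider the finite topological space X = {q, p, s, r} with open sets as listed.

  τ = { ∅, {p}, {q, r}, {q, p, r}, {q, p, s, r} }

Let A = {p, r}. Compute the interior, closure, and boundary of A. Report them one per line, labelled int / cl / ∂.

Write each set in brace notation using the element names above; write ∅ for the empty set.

int(A) = {p}
cl(A)  = {q, p, s, r}
∂A     = {q, s, r}

open subsets of A: ∅, {p}; so int(A) = {p}
closure: X∖int(X∖A) = X∖∅ = {q, p, s, r}
∂A = {q, p, s, r} minus {p} = {q, s, r}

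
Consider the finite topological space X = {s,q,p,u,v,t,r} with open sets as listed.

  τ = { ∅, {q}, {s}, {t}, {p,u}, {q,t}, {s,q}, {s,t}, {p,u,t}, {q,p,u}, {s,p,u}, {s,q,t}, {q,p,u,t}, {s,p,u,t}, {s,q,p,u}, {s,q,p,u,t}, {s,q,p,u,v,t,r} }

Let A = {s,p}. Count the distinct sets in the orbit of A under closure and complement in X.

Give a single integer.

closure: X∖int(X∖A) = X∖{q,t} = {s,p,u,v,r}
Let k=closure and c=complement:
  1. A     = {s,p}
  2. kA    = {s,p,u,v,r}
  3. cA    = {q,u,v,t,r}
  4. ckA   = {q,t}
  5. kcA   = {q,p,u,v,t,r}
  6. kckA  = {q,v,t,r}
  7. ckcA  = {s}
  8. ckckA = {s,p,u}
  9. kckcA = {s,v,r}
  10. ckckcA = {q,p,u,t}
— saturated at 10

10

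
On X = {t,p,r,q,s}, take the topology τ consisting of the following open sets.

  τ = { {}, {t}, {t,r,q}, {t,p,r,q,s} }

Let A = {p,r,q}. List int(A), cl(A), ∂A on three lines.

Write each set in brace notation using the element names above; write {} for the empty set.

open subsets of A: {}; so int(A) = {}
closure: X∖int(X∖A) = X∖{t} = {p,r,q,s}
∂A = {p,r,q,s} minus {} = {p,r,q,s}

int(A) = {}
cl(A)  = {p,r,q,s}
∂A     = {p,r,q,s}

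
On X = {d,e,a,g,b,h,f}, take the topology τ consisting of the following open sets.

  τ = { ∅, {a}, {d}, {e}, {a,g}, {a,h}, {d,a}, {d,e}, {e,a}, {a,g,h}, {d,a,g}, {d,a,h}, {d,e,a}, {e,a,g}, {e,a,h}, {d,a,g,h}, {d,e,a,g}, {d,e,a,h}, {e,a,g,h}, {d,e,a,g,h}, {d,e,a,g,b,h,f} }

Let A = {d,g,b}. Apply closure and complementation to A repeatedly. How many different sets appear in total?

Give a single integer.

8

cl via duality: int({e,a,h,f}) = {e,a,h}, so X∖{e,a,h} = {d,g,b,f}
Write k for closure, c for complement:
  1. A     = {d,g,b}
  2. kA    = {d,g,b,f}
  3. cA    = {e,a,h,f}
  4. ckA   = {e,a,h}
  5. kcA   = {e,a,g,b,h,f}
  6. ckcA  = {d}
  7. kckcA = {d,b,f}
  8. ckckcA = {e,a,g,h}
applying k or c yields no new set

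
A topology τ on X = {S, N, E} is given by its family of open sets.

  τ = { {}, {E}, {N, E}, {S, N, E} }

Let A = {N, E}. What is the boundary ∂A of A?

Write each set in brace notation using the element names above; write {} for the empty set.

{S}

U open, U⊆A: {}, {E}, {N, E}. int(A) = ⋃ = {N, E}
X∖A={S}, int(X∖A)={}, hence cl(A)={S, N, E}
∂A: remove int from cl → {S}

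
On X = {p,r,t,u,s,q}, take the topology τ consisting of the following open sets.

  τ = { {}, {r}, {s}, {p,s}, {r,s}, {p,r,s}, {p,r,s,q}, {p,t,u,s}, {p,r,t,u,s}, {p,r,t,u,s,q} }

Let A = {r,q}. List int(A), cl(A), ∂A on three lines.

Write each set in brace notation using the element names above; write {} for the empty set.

int(A) = {r}
cl(A)  = {r,q}
∂A     = {q}

opens ⊆ A: {}, {r}; union → int = {r}
complement {p,t,u,s}; its interior {p,t,u,s}; cl(A) = X∖{p,t,u,s} = {r,q}
boundary = {r,q} ∖ {r} = {q}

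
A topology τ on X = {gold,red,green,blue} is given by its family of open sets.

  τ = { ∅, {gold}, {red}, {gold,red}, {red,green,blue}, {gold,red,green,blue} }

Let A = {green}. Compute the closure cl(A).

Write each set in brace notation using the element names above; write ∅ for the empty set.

cl via duality: int({gold,red,blue}) = {gold,red}, so X∖{gold,red} = {green,blue}

{green,blue}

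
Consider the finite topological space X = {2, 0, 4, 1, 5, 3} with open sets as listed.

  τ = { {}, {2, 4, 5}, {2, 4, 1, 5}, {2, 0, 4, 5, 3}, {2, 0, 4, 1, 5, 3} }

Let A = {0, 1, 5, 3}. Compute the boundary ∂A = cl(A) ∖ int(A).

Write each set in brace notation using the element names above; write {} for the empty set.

U open, U⊆A: {}. int(A) = ⋃ = {}
X∖A={2, 4}, int(X∖A)={}, hence cl(A)={2, 0, 4, 1, 5, 3}
∂A: remove int from cl → {2, 0, 4, 1, 5, 3}

{2, 0, 4, 1, 5, 3}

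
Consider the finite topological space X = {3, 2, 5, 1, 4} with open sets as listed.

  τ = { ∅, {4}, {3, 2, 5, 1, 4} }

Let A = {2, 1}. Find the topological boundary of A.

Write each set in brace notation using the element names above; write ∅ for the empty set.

open subsets of A: ∅; so int(A) = ∅
closure: X∖int(X∖A) = X∖{4} = {3, 2, 5, 1}
∂A = {3, 2, 5, 1} minus ∅ = {3, 2, 5, 1}

{3, 2, 5, 1}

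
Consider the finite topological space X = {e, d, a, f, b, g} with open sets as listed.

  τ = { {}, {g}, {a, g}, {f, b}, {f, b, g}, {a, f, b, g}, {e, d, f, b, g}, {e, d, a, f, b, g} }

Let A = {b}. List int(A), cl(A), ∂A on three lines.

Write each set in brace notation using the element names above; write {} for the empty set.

int(A) = {}
cl(A)  = {e, d, f, b}
∂A     = {e, d, f, b}

interior: largest open inside A is {} (from {})
cl via duality: int({e, d, a, f, g}) = {a, g}, so X∖{a, g} = {e, d, f, b}
cl∖int = {e, d, f, b}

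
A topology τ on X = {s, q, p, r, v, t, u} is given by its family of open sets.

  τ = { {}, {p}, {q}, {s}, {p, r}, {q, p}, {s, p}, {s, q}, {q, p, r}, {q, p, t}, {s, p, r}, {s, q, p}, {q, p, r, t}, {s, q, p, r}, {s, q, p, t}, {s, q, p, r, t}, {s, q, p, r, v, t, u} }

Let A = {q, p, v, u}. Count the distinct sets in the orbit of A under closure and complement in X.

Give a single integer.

complement {s, r, t}; its interior {s}; cl(A) = X∖{s} = {q, p, r, v, t, u}
With k = closure, c = complement:
  1. A     = {q, p, v, u}
  2. kA    = {q, p, r, v, t, u}
  3. cA    = {s, r, t}
  4. ckA   = {s}
  5. kcA   = {s, r, v, t, u}
  6. kckA  = {s, v, u}
  7. ckcA  = {q, p}
  8. ckckA = {q, p, r, t}
k, c of each give nothing new

8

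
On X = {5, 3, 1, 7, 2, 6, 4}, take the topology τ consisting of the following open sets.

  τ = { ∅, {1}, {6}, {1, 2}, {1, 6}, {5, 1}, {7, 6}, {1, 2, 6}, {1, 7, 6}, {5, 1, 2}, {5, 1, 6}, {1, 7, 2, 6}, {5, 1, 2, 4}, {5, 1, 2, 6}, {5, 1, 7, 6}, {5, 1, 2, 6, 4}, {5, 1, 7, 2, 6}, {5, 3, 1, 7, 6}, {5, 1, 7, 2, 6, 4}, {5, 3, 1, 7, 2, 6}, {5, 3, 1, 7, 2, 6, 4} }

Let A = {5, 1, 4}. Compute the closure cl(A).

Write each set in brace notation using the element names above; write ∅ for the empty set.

{5, 3, 1, 2, 4}

complement {3, 7, 2, 6}; its interior {7, 6}; cl(A) = X∖{7, 6} = {5, 3, 1, 2, 4}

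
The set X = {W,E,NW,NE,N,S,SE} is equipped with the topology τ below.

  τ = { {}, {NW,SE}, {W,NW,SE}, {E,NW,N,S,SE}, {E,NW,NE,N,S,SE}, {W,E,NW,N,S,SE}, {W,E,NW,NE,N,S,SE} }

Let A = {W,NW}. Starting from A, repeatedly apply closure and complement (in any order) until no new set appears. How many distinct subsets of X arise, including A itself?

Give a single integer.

4

closure: X∖int(X∖A) = X∖{} = {W,E,NW,NE,N,S,SE}
Let k=closure and c=complement:
  1. A     = {W,NW}
  2. kA    = {W,E,NW,NE,N,S,SE}
  3. cA    = {E,NE,N,S,SE}
  4. ckA   = {}
— saturated at 4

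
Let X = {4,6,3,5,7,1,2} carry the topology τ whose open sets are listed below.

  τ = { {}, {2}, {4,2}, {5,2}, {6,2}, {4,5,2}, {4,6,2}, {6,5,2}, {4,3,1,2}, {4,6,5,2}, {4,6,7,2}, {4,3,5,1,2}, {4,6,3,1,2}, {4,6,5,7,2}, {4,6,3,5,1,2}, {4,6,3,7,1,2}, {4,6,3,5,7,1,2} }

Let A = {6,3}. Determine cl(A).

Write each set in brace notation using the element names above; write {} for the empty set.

cl via duality: int({4,5,7,1,2}) = {4,5,2}, so X∖{4,5,2} = {6,3,7,1}

{6,3,7,1}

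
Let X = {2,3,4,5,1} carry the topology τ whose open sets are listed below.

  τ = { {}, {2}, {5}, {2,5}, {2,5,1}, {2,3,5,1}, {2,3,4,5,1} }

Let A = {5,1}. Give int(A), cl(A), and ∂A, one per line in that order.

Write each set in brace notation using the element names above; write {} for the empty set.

U open, U⊆A: {}, {5}. int(A) = ⋃ = {5}
X∖A={2,3,4}, int(X∖A)={2}, hence cl(A)={3,4,5,1}
∂A: remove int from cl → {3,4,1}

int(A) = {5}
cl(A)  = {3,4,5,1}
∂A     = {3,4,1}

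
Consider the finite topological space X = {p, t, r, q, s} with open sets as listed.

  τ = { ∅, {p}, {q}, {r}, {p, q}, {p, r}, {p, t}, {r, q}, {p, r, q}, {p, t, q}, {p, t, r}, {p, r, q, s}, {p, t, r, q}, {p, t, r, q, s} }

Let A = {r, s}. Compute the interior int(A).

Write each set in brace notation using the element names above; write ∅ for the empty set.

interior: largest open inside A is {r} (from ∅, {r})

{r}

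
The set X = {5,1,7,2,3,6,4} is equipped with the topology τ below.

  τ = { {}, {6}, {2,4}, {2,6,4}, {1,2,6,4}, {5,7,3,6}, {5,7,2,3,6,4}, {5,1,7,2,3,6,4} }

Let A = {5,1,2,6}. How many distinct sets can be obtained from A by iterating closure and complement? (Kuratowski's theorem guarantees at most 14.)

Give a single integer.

10

X∖A={7,3,4}, int(X∖A)={}, hence cl(A)={5,1,7,2,3,6,4}
Orbit (k=closure, c=complement):
  1. A     = {5,1,2,6}
  2. kA    = {5,1,7,2,3,6,4}
  3. cA    = {7,3,4}
  4. ckA   = {}
  5. kcA   = {5,1,7,2,3,4}
  6. ckcA  = {6}
  7. kckcA = {5,1,7,3,6}
  8. ckckcA = {2,4}
  9. kckckcA = {1,2,4}
  10. ckckckcA = {5,7,3,6}
(closed under both — stop)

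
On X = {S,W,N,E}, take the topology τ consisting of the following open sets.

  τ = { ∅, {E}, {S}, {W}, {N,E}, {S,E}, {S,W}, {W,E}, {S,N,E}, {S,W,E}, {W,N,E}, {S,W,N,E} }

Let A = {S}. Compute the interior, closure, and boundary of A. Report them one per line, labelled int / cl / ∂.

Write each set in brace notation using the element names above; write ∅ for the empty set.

interior: largest open inside A is {S} (from ∅, {S})
cl via duality: int({W,N,E}) = {W,N,E}, so X∖{W,N,E} = {S}
cl∖int = ∅

int(A) = {S}
cl(A)  = {S}
∂A     = ∅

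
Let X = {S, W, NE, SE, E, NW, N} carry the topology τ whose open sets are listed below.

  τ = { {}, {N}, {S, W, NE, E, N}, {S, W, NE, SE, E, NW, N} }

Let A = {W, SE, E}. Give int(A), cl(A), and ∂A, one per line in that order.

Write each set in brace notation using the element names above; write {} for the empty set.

int(A) = {}
cl(A)  = {S, W, NE, SE, E, NW}
∂A     = {S, W, NE, SE, E, NW}

U open, U⊆A: {}. int(A) = ⋃ = {}
X∖A={S, NE, NW, N}, int(X∖A)={N}, hence cl(A)={S, W, NE, SE, E, NW}
∂A: remove int from cl → {S, W, NE, SE, E, NW}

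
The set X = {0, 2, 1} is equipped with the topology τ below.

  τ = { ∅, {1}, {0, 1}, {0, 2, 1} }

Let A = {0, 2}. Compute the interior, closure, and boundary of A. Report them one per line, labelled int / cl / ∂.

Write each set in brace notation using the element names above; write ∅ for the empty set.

U open, U⊆A: ∅. int(A) = ⋃ = ∅
X∖A={1}, int(X∖A)={1}, hence cl(A)={0, 2}
∂A: remove int from cl → {0, 2}

int(A) = ∅
cl(A)  = {0, 2}
∂A     = {0, 2}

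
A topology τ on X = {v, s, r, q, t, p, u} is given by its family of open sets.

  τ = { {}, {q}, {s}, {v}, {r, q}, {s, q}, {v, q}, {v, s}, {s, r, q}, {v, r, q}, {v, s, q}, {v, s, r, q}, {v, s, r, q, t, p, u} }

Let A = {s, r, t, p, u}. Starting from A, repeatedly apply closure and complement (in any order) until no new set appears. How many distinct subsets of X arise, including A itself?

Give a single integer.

6

X∖A={v, q}, int(X∖A)={v, q}, hence cl(A)={s, r, t, p, u}
Orbit (k=closure, c=complement):
  1. A     = {s, r, t, p, u}
  2. cA    = {v, q}
  3. kcA   = {v, r, q, t, p, u}
  4. ckcA  = {s}
  5. kckcA = {s, t, p, u}
  6. ckckcA = {v, r, q}
(closed under both — stop)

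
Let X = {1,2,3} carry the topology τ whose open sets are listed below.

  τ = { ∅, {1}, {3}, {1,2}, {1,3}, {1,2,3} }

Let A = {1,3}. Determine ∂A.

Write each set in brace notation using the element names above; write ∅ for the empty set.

interior: largest open inside A is {1,3} (from ∅, {3}, {1}, {1,3})
cl via duality: int({2}) = ∅, so X∖∅ = {1,2,3}
cl∖int = {2}

{2}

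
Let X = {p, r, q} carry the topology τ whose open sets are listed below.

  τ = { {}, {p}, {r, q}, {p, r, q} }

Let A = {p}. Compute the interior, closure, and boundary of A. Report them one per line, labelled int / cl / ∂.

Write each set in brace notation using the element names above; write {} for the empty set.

U open, U⊆A: {}, {p}. int(A) = ⋃ = {p}
X∖A={r, q}, int(X∖A)={r, q}, hence cl(A)={p}
∂A: remove int from cl → {}

int(A) = {p}
cl(A)  = {p}
∂A     = {}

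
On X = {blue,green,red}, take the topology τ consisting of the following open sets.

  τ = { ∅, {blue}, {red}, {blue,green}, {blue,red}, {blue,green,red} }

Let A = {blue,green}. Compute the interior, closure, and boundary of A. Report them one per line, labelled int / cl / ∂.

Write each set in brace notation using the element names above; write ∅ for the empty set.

int(A) = {blue,green}
cl(A)  = {blue,green}
∂A     = ∅

opens ⊆ A: ∅, {blue}, {blue,green}; union → int = {blue,green}
complement {red}; its interior {red}; cl(A) = X∖{red} = {blue,green}
boundary = {blue,green} ∖ {blue,green} = ∅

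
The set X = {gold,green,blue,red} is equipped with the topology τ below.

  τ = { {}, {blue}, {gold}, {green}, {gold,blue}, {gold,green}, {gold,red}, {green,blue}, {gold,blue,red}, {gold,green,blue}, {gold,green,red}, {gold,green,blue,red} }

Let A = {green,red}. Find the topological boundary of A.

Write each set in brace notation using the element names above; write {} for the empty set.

open subsets of A: {}, {green}; so int(A) = {green}
closure: X∖int(X∖A) = X∖{gold,blue} = {green,red}
∂A = {green,red} minus {green} = {red}

{red}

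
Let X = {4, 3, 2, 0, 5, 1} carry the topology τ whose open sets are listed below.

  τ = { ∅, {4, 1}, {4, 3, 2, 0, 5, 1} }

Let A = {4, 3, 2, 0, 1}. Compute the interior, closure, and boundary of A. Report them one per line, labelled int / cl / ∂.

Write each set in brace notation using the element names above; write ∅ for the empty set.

int(A) = {4, 1}
cl(A)  = {4, 3, 2, 0, 5, 1}
∂A     = {3, 2, 0, 5}

U open, U⊆A: ∅, {4, 1}. int(A) = ⋃ = {4, 1}
X∖A={5}, int(X∖A)=∅, hence cl(A)={4, 3, 2, 0, 5, 1}
∂A: remove int from cl → {3, 2, 0, 5}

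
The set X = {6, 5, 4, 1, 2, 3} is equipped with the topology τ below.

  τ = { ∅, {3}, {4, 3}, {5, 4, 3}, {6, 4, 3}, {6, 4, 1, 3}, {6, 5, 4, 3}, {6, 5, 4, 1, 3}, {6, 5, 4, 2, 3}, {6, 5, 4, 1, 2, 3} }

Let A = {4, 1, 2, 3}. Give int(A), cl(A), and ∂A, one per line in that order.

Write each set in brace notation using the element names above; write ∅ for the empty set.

int(A) = {4, 3}
cl(A)  = {6, 5, 4, 1, 2, 3}
∂A     = {6, 5, 1, 2}

opens ⊆ A: ∅, {3}, {4, 3}; union → int = {4, 3}
complement {6, 5}; its interior ∅; cl(A) = X∖∅ = {6, 5, 4, 1, 2, 3}
boundary = {6, 5, 4, 1, 2, 3} ∖ {4, 3} = {6, 5, 1, 2}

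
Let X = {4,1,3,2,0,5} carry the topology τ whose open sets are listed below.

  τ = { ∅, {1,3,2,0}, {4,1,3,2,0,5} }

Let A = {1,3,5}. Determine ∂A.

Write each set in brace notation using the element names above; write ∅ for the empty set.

opens ⊆ A: ∅; union → int = ∅
complement {4,2,0}; its interior ∅; cl(A) = X∖∅ = {4,1,3,2,0,5}
boundary = {4,1,3,2,0,5} ∖ ∅ = {4,1,3,2,0,5}

{4,1,3,2,0,5}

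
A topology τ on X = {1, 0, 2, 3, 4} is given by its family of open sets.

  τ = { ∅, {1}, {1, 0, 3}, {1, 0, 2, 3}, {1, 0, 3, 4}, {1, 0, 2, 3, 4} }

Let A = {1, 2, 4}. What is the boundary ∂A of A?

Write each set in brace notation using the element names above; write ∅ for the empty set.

open subsets of A: ∅, {1}; so int(A) = {1}
closure: X∖int(X∖A) = X∖∅ = {1, 0, 2, 3, 4}
∂A = {1, 0, 2, 3, 4} minus {1} = {0, 2, 3, 4}

{0, 2, 3, 4}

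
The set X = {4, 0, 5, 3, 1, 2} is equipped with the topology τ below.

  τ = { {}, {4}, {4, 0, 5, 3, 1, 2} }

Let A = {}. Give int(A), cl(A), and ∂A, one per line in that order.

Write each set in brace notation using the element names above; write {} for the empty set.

opens ⊆ A: {}; union → int = {}
complement {4, 0, 5, 3, 1, 2}; its interior {4, 0, 5, 3, 1, 2}; cl(A) = X∖{4, 0, 5, 3, 1, 2} = {}
boundary = {} ∖ {} = {}

int(A) = {}
cl(A)  = {}
∂A     = {}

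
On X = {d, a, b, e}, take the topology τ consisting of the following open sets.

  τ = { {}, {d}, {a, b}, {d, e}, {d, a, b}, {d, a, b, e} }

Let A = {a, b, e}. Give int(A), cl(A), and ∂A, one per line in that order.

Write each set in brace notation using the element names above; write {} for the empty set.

interior: largest open inside A is {a, b} (from {}, {a, b})
cl via duality: int({d}) = {d}, so X∖{d} = {a, b, e}
cl∖int = {e}

int(A) = {a, b}
cl(A)  = {a, b, e}
∂A     = {e}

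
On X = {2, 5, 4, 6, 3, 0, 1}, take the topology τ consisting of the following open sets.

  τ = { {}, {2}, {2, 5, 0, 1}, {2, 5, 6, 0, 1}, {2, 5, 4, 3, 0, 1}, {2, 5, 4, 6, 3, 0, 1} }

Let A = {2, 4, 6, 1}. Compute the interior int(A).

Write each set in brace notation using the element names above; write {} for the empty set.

interior: largest open inside A is {2} (from {}, {2})

{2}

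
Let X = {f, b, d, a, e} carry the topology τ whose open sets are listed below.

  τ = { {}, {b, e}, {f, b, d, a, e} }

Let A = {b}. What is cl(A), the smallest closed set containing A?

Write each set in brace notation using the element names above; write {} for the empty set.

closure: X∖int(X∖A) = X∖{} = {f, b, d, a, e}

{f, b, d, a, e}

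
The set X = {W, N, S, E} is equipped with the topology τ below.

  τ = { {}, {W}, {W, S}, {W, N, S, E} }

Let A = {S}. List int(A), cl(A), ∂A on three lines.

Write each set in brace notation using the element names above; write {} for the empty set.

opens ⊆ A: {}; union → int = {}
complement {W, N, E}; its interior {W}; cl(A) = X∖{W} = {N, S, E}
boundary = {N, S, E} ∖ {} = {N, S, E}

int(A) = {}
cl(A)  = {N, S, E}
∂A     = {N, S, E}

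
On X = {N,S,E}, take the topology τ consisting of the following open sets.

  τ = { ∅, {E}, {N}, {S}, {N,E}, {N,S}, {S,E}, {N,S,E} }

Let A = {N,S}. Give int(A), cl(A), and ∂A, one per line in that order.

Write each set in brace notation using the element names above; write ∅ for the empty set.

int(A) = {N,S}
cl(A)  = {N,S}
∂A     = ∅

opens ⊆ A: ∅, {S}, {N}, {N,S}; union → int = {N,S}
complement {E}; its interior {E}; cl(A) = X∖{E} = {N,S}
boundary = {N,S} ∖ {N,S} = ∅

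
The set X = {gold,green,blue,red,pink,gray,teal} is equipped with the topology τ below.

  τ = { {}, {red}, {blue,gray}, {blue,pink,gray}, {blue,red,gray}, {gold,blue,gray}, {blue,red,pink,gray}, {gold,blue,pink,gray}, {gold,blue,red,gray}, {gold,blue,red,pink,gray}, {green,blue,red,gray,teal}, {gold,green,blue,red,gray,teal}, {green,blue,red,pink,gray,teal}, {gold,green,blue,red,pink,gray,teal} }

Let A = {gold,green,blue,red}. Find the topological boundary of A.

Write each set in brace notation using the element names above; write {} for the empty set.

{gold,green,blue,pink,gray,teal}

open subsets of A: {}, {red}; so int(A) = {red}
closure: X∖int(X∖A) = X∖{} = {gold,green,blue,red,pink,gray,teal}
∂A = {gold,green,blue,red,pink,gray,teal} minus {red} = {gold,green,blue,pink,gray,teal}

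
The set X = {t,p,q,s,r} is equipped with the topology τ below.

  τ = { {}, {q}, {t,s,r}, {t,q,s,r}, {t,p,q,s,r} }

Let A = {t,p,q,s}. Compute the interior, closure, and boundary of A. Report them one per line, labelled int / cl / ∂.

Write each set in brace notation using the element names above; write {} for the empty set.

int(A) = {q}
cl(A)  = {t,p,q,s,r}
∂A     = {t,p,s,r}

interior: largest open inside A is {q} (from {}, {q})
cl via duality: int({r}) = {}, so X∖{} = {t,p,q,s,r}
cl∖int = {t,p,s,r}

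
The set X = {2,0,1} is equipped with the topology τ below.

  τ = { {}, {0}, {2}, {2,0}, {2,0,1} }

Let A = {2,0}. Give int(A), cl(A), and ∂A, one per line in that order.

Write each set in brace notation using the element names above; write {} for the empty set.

int(A) = {2,0}
cl(A)  = {2,0,1}
∂A     = {1}

U open, U⊆A: {}, {2}, {0}, {2,0}. int(A) = ⋃ = {2,0}
X∖A={1}, int(X∖A)={}, hence cl(A)={2,0,1}
∂A: remove int from cl → {1}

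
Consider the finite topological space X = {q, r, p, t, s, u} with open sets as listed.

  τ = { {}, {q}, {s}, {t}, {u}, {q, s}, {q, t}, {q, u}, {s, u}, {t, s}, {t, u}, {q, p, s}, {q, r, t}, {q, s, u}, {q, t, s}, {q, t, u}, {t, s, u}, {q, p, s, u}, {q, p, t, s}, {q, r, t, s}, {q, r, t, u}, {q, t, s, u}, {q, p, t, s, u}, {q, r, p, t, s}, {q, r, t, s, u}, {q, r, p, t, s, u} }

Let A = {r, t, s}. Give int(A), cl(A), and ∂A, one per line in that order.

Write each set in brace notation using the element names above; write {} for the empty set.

int(A) = {t, s}
cl(A)  = {r, p, t, s}
∂A     = {r, p}

open subsets of A: {}, {t}, {s}, {t, s}; so int(A) = {t, s}
closure: X∖int(X∖A) = X∖{q, u} = {r, p, t, s}
∂A = {r, p, t, s} minus {t, s} = {r, p}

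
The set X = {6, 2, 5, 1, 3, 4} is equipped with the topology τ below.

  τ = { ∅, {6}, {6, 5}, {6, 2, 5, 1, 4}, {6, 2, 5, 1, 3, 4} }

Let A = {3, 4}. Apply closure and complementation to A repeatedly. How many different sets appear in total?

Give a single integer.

6

complement {6, 2, 5, 1}; its interior {6, 5}; cl(A) = X∖{6, 5} = {2, 1, 3, 4}
With k = closure, c = complement:
  1. A     = {3, 4}
  2. kA    = {2, 1, 3, 4}
  3. cA    = {6, 2, 5, 1}
  4. ckA   = {6, 5}
  5. kcA   = {6, 2, 5, 1, 3, 4}
  6. ckcA  = ∅
k, c of each give nothing new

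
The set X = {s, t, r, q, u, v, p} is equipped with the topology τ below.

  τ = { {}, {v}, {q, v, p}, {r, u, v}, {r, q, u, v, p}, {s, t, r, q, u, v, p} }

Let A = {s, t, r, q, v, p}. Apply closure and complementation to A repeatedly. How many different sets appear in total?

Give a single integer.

6

X∖A={u}, int(X∖A)={}, hence cl(A)={s, t, r, q, u, v, p}
Orbit (k=closure, c=complement):
  1. A     = {s, t, r, q, v, p}
  2. kA    = {s, t, r, q, u, v, p}
  3. cA    = {u}
  4. ckA   = {}
  5. kcA   = {s, t, r, u}
  6. ckcA  = {q, v, p}
(closed under both — stop)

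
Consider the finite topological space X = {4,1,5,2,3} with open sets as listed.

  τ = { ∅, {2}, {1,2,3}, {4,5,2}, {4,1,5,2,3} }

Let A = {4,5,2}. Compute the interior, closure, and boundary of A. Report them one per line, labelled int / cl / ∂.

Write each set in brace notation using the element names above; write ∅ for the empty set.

interior: largest open inside A is {4,5,2} (from ∅, {2}, {4,5,2})
cl via duality: int({1,3}) = ∅, so X∖∅ = {4,1,5,2,3}
cl∖int = {1,3}

int(A) = {4,5,2}
cl(A)  = {4,1,5,2,3}
∂A     = {1,3}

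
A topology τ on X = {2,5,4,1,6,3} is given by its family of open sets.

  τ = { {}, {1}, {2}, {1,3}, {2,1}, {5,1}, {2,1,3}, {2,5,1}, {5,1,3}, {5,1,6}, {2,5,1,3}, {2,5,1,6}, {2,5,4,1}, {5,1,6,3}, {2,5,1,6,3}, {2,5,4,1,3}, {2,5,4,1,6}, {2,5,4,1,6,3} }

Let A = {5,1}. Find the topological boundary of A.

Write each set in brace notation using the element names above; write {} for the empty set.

opens ⊆ A: {}, {1}, {5,1}; union → int = {5,1}
complement {2,4,6,3}; its interior {2}; cl(A) = X∖{2} = {5,4,1,6,3}
boundary = {5,4,1,6,3} ∖ {5,1} = {4,6,3}

{4,6,3}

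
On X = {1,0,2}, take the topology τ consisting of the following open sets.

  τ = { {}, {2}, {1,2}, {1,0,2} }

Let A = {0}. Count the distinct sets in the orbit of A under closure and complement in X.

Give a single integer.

4

cl via duality: int({1,2}) = {1,2}, so X∖{1,2} = {0}
Write k for closure, c for complement:
  1. A     = {0}
  2. cA    = {1,2}
  3. kcA   = {1,0,2}
  4. ckcA  = {}
applying k or c yields no new set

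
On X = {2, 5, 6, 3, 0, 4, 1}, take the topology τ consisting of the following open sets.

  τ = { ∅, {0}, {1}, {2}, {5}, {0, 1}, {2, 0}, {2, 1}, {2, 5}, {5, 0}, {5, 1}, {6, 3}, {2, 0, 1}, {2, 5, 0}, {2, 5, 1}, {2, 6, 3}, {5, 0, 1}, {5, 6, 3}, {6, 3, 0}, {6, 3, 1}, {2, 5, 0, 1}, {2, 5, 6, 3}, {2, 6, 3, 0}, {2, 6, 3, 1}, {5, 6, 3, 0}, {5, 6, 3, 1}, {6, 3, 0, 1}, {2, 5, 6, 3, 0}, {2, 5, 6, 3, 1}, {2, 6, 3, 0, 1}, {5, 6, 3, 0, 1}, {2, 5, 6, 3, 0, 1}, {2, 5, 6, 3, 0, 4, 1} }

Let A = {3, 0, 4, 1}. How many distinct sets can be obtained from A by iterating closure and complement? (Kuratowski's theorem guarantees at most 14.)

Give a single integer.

10

complement {2, 5, 6}; its interior {2, 5}; cl(A) = X∖{2, 5} = {6, 3, 0, 4, 1}
With k = closure, c = complement:
  1. A     = {3, 0, 4, 1}
  2. kA    = {6, 3, 0, 4, 1}
  3. cA    = {2, 5, 6}
  4. ckA   = {2, 5}
  5. kcA   = {2, 5, 6, 3, 4}
  6. kckA  = {2, 5, 4}
  7. ckcA  = {0, 1}
  8. ckckA = {6, 3, 0, 1}
  9. kckcA = {0, 4, 1}
  10. ckckcA = {2, 5, 6, 3}
k, c of each give nothing new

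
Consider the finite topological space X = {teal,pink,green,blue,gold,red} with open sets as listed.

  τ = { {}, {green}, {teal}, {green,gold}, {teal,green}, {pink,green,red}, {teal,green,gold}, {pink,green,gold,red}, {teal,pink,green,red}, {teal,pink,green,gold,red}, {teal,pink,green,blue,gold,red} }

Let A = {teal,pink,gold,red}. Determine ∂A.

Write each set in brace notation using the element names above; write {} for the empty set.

{pink,blue,gold,red}

opens ⊆ A: {}, {teal}; union → int = {teal}
complement {green,blue}; its interior {green}; cl(A) = X∖{green} = {teal,pink,blue,gold,red}
boundary = {teal,pink,blue,gold,red} ∖ {teal} = {pink,blue,gold,red}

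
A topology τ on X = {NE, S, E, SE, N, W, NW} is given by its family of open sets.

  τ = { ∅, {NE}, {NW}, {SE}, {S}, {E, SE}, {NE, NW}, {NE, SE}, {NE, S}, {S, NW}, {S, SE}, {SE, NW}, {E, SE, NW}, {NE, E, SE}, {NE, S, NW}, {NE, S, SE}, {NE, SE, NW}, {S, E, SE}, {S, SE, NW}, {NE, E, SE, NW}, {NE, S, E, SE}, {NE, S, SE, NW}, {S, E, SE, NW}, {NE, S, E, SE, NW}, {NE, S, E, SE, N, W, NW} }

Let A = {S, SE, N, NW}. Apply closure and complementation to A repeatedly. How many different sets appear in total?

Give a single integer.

8

X∖A={NE, E, W}, int(X∖A)={NE}, hence cl(A)={S, E, SE, N, W, NW}
Orbit (k=closure, c=complement):
  1. A     = {S, SE, N, NW}
  2. kA    = {S, E, SE, N, W, NW}
  3. cA    = {NE, E, W}
  4. ckA   = {NE}
  5. kcA   = {NE, E, N, W}
  6. kckA  = {NE, N, W}
  7. ckcA  = {S, SE, NW}
  8. ckckA = {S, E, SE, NW}
(closed under both — stop)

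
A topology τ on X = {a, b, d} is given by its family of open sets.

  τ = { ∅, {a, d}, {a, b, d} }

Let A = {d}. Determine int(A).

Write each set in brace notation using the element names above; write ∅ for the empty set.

open subsets of A: ∅; so int(A) = ∅

∅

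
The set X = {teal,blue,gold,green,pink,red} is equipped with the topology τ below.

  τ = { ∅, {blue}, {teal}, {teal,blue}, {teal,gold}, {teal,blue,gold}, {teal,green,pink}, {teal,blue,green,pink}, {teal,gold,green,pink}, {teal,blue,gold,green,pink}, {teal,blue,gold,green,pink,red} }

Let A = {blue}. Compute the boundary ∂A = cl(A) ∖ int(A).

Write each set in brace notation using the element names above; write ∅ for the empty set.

{red}

opens ⊆ A: ∅, {blue}; union → int = {blue}
complement {teal,gold,green,pink,red}; its interior {teal,gold,green,pink}; cl(A) = X∖{teal,gold,green,pink} = {blue,red}
boundary = {blue,red} ∖ {blue} = {red}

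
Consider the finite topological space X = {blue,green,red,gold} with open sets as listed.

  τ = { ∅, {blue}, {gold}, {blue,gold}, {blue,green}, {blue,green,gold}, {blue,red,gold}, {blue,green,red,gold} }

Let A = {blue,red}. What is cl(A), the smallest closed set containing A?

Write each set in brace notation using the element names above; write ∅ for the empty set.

cl via duality: int({green,gold}) = {gold}, so X∖{gold} = {blue,green,red}

{blue,green,red}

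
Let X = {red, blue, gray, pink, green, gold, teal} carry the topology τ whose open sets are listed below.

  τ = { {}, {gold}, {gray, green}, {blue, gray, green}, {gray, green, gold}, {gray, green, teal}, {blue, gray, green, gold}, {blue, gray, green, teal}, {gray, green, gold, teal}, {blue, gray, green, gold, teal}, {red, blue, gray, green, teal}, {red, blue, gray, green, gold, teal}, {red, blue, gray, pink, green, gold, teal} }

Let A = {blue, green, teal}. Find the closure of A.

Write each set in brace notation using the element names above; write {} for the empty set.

{red, blue, gray, pink, green, teal}

X∖A={red, gray, pink, gold}, int(X∖A)={gold}, hence cl(A)={red, blue, gray, pink, green, teal}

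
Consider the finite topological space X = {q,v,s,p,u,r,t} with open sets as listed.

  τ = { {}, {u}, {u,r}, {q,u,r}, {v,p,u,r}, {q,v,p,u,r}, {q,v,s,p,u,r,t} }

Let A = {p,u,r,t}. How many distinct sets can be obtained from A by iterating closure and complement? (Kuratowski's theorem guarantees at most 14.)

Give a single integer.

complement {q,v,s}; its interior {}; cl(A) = X∖{} = {q,v,s,p,u,r,t}
With k = closure, c = complement:
  1. A     = {p,u,r,t}
  2. kA    = {q,v,s,p,u,r,t}
  3. cA    = {q,v,s}
  4. ckA   = {}
  5. kcA   = {q,v,s,p,t}
  6. ckcA  = {u,r}
k, c of each give nothing new

6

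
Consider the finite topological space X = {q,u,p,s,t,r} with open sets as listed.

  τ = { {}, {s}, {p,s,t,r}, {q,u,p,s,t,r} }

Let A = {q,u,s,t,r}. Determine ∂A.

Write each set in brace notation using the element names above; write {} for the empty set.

interior: largest open inside A is {s} (from {}, {s})
cl via duality: int({p}) = {}, so X∖{} = {q,u,p,s,t,r}
cl∖int = {q,u,p,t,r}

{q,u,p,t,r}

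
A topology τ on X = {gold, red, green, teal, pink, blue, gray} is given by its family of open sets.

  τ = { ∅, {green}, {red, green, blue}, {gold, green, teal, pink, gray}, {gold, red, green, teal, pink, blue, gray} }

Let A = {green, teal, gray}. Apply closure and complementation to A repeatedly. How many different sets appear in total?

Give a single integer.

6

cl via duality: int({gold, red, pink, blue}) = ∅, so X∖∅ = {gold, red, green, teal, pink, blue, gray}
Write k for closure, c for complement:
  1. A     = {green, teal, gray}
  2. kA    = {gold, red, green, teal, pink, blue, gray}
  3. cA    = {gold, red, pink, blue}
  4. ckA   = ∅
  5. kcA   = {gold, red, teal, pink, blue, gray}
  6. ckcA  = {green}
applying k or c yields no new set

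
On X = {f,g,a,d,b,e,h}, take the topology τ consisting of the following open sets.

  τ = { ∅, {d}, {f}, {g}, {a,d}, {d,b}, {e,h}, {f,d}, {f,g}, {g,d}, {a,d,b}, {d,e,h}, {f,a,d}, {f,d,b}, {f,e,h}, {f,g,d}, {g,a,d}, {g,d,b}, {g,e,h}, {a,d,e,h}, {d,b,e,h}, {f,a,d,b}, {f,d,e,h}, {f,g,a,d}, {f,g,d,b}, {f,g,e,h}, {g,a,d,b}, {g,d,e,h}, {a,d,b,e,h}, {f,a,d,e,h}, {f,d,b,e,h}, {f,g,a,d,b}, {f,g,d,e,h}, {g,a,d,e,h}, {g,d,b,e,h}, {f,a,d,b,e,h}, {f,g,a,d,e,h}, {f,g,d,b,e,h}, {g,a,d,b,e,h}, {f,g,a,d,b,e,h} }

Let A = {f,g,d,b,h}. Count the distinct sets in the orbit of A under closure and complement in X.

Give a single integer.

8

X∖A={a,e}, int(X∖A)=∅, hence cl(A)={f,g,a,d,b,e,h}
Orbit (k=closure, c=complement):
  1. A     = {f,g,d,b,h}
  2. kA    = {f,g,a,d,b,e,h}
  3. cA    = {a,e}
  4. ckA   = ∅
  5. kcA   = {a,e,h}
  6. ckcA  = {f,g,d,b}
  7. kckcA = {f,g,a,d,b}
  8. ckckcA = {e,h}
(closed under both — stop)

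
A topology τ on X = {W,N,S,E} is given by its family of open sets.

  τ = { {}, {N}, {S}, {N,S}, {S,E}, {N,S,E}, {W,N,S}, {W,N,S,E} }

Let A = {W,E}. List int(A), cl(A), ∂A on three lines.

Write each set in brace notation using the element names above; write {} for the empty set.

opens ⊆ A: {}; union → int = {}
complement {N,S}; its interior {N,S}; cl(A) = X∖{N,S} = {W,E}
boundary = {W,E} ∖ {} = {W,E}

int(A) = {}
cl(A)  = {W,E}
∂A     = {W,E}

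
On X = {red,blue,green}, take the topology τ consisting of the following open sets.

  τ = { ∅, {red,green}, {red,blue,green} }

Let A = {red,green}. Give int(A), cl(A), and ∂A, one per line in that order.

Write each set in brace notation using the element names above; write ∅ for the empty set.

int(A) = {red,green}
cl(A)  = {red,blue,green}
∂A     = {blue}

interior: largest open inside A is {red,green} (from ∅, {red,green})
cl via duality: int({blue}) = ∅, so X∖∅ = {red,blue,green}
cl∖int = {blue}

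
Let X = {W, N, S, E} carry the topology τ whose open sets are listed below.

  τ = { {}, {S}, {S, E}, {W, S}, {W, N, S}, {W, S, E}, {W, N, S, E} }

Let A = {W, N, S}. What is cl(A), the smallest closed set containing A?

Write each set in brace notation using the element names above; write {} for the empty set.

{W, N, S, E}

cl via duality: int({E}) = {}, so X∖{} = {W, N, S, E}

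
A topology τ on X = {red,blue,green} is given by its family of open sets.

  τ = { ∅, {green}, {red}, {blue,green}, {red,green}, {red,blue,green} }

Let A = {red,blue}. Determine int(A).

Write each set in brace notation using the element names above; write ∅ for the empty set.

{red}

interior: largest open inside A is {red} (from ∅, {red})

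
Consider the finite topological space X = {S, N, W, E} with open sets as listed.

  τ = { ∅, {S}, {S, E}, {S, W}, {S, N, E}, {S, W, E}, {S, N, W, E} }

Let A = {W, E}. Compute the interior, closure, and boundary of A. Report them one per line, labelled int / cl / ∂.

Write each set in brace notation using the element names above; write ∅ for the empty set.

int(A) = ∅
cl(A)  = {N, W, E}
∂A     = {N, W, E}

open subsets of A: ∅; so int(A) = ∅
closure: X∖int(X∖A) = X∖{S} = {N, W, E}
∂A = {N, W, E} minus ∅ = {N, W, E}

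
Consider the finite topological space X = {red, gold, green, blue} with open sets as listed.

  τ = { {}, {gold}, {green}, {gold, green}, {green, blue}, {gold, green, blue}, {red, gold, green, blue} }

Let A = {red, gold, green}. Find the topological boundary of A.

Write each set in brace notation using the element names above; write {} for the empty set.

{red, blue}

open subsets of A: {}, {gold}, {green}, {gold, green}; so int(A) = {gold, green}
closure: X∖int(X∖A) = X∖{} = {red, gold, green, blue}
∂A = {red, gold, green, blue} minus {gold, green} = {red, blue}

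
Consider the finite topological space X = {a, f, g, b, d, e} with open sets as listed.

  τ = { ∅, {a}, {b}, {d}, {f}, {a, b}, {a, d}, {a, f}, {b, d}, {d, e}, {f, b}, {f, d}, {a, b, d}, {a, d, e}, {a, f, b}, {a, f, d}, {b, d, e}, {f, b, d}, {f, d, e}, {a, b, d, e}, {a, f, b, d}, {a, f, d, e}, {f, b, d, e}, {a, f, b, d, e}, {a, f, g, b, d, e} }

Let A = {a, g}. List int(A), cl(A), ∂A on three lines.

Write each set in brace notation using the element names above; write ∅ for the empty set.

int(A) = {a}
cl(A)  = {a, g}
∂A     = {g}

U open, U⊆A: ∅, {a}. int(A) = ⋃ = {a}
X∖A={f, b, d, e}, int(X∖A)={f, b, d, e}, hence cl(A)={a, g}
∂A: remove int from cl → {g}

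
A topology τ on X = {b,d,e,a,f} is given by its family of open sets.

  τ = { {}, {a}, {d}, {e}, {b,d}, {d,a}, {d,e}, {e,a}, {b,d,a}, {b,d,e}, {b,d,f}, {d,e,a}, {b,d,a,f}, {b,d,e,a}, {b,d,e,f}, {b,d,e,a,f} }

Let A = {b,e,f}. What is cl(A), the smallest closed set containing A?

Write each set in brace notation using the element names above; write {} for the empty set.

cl via duality: int({d,a}) = {d,a}, so X∖{d,a} = {b,e,f}

{b,e,f}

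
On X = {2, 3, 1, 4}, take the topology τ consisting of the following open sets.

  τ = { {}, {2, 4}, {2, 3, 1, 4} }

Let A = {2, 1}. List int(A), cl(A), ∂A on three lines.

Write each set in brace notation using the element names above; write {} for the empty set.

interior: largest open inside A is {} (from {})
cl via duality: int({3, 4}) = {}, so X∖{} = {2, 3, 1, 4}
cl∖int = {2, 3, 1, 4}

int(A) = {}
cl(A)  = {2, 3, 1, 4}
∂A     = {2, 3, 1, 4}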